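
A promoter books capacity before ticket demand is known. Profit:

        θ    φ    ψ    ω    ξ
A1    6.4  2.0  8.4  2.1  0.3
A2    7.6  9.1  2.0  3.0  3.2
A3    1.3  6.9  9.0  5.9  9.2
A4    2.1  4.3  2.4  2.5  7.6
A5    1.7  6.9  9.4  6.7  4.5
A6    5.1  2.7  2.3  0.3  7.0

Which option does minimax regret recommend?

A5

Column bests: θ=7.6, φ=9.1, ψ=9.4, ω=6.7, ξ=9.2.
A1 regrets: 1.2, 7.1, 1.0, 4.6, 8.9 → max 8.9
A2 regrets: 0.0, 0.0, 7.4, 3.7, 6.0 → max 7.4
A3 regrets: 6.3, 2.2, 0.4, 0.8, 0.0 → max 6.3
A4 regrets: 5.5, 4.8, 7.0, 4.2, 1.6 → max 7.0
A5 regrets: 5.9, 2.2, 0.0, 0.0, 4.7 → max 5.9
A6 regrets: 2.5, 6.4, 7.1, 6.4, 2.2 → max 7.1
Smallest max regret = 5.9 → A5.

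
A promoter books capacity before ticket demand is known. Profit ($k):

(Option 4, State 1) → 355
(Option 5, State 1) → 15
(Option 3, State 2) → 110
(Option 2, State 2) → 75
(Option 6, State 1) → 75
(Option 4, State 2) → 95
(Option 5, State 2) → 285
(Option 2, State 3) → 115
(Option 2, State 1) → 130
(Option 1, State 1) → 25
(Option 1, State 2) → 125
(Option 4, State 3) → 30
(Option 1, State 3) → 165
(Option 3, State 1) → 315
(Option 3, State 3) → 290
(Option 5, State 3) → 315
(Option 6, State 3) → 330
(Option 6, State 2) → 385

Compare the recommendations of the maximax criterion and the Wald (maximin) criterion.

Row maxima: Option 1=165, Option 2=130, Option 3=315, Option 4=355, Option 5=315, Option 6=385
Best best-case = 385 → Option 6.
Row minima: Option 1=25, Option 2=75, Option 3=110, Option 4=30, Option 5=15, Option 6=75
Best worst-case = 110 → Option 3.

maximax → Option 6; maximin → Option 3 (disagree)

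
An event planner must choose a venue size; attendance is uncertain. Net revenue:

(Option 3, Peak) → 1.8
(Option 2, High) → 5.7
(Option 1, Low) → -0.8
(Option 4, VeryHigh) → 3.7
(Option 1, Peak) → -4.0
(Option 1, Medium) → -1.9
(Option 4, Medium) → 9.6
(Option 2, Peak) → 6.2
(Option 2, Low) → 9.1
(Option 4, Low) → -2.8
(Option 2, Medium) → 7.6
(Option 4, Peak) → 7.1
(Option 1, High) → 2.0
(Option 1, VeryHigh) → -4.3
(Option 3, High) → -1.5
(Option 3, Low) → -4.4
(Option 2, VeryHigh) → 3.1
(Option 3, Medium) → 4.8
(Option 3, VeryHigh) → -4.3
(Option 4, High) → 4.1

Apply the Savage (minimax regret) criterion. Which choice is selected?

Column bests: Low=9.1, Medium=9.6, High=5.7, VeryHigh=3.7, Peak=7.1.
Option 1 regrets: 9.9, 11.5, 3.7, 8.0, 11.1 → max 11.5
Option 2 regrets: 0.0, 2.0, 0.0, 0.6, 0.9 → max 2.0
Option 3 regrets: 13.5, 4.8, 7.2, 8.0, 5.3 → max 13.5
Option 4 regrets: 11.9, 0.0, 1.6, 0.0, 0.0 → max 11.9
Smallest max regret = 2.0 → Option 2.

Option 2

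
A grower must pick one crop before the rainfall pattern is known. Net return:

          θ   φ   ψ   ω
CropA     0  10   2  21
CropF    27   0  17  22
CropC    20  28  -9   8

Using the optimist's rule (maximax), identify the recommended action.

CropC

Row maxima: CropA=21, CropF=27, CropC=28
Best best-case = 28 → CropC.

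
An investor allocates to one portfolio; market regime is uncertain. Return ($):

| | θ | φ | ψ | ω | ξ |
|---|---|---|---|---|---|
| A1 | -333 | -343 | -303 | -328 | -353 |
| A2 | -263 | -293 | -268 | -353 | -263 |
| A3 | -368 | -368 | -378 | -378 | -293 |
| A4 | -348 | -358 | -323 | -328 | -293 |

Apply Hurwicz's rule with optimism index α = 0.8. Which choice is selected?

A1: 0.8·(-303) + 0.2·(-353) = -313
A2: 0.8·(-263) + 0.2·(-353) = -281
A3: 0.8·(-293) + 0.2·(-378) = -310
A4: 0.8·(-293) + 0.2·(-358) = -306
Highest Hurwicz score = -281 → A2.

A2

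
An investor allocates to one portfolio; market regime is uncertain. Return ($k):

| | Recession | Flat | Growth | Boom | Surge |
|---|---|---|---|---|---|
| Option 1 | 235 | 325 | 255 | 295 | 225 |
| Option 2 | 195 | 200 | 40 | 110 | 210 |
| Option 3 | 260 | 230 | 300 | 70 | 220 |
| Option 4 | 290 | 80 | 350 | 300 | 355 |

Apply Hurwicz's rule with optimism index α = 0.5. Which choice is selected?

Option 1

Option 1: 0.5·325 + 0.5·225 = 275
Option 2: 0.5·210 + 0.5·40 = 125
Option 3: 0.5·300 + 0.5·70 = 185
Option 4: 0.5·355 + 0.5·80 = 217.5
Highest Hurwicz score = 275 → Option 1.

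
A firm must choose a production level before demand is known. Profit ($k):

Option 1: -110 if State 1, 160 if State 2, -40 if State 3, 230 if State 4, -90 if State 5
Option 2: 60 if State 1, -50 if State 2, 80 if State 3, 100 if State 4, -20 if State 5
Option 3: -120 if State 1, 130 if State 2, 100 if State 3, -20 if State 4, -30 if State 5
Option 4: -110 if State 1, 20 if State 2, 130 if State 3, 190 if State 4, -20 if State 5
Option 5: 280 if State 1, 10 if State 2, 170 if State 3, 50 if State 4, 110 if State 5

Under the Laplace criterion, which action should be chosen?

Option 5

Row averages: Option 1=30, Option 2=34, Option 3=12, Option 4=42, Option 5=124
Highest average = 124 → Option 5.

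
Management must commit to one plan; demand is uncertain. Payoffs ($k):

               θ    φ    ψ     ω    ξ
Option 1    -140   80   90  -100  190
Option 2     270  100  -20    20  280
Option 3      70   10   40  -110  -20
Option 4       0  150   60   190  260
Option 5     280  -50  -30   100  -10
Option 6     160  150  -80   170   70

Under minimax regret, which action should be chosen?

Column bests: θ=280, φ=150, ψ=90, ω=190, ξ=280.
Option 1 regrets: 420, 70, 0, 290, 90 → max 420
Option 2 regrets: 10, 50, 110, 170, 0 → max 170
Option 3 regrets: 210, 140, 50, 300, 300 → max 300
Option 4 regrets: 280, 0, 30, 0, 20 → max 280
Option 5 regrets: 0, 200, 120, 90, 290 → max 290
Option 6 regrets: 120, 0, 170, 20, 210 → max 210
Smallest max regret = 170 → Option 2.

Option 2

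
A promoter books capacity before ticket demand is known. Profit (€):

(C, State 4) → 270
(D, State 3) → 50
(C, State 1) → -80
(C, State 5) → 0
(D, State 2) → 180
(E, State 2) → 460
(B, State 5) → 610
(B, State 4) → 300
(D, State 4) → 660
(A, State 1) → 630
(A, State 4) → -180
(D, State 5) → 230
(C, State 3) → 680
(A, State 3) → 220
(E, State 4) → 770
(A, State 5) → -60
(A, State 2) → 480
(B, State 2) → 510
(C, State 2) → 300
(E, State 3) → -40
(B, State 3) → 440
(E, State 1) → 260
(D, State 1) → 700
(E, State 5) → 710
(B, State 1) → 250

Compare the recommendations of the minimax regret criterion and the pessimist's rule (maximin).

Column bests: State 1=700, State 2=510, State 3=680, State 4=770, State 5=710.
A regrets: 70, 30, 460, 950, 770 → max 950
B regrets: 450, 0, 240, 470, 100 → max 470
C regrets: 780, 210, 0, 500, 710 → max 780
D regrets: 0, 330, 630, 110, 480 → max 630
E regrets: 440, 50, 720, 0, 0 → max 720
Smallest max regret = 470 → B.
Row minima: A=-180, B=250, C=-80, D=50, E=-40
Best worst-case = 250 → B.

minimax regret → B; maximin → B (agree)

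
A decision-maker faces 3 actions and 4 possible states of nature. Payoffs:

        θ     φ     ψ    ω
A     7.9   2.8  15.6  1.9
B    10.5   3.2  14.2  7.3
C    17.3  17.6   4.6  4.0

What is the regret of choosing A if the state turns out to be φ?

Best payoff under φ is 17.6.
Regret = 17.6 − 2.8 = 14.8.

14.8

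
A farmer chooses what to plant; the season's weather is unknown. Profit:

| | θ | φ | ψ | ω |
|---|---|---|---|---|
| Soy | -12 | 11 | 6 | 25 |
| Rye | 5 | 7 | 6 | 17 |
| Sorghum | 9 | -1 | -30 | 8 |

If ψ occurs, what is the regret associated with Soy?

Best payoff under ψ is 6.
Regret = 6 − 6 = 0.

0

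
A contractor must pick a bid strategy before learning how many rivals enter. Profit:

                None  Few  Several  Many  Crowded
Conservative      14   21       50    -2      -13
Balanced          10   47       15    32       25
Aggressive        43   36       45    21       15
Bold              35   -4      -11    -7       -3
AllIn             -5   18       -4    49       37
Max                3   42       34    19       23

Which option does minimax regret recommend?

Aggressive

Column bests: None=43, Few=47, Several=50, Many=49, Crowded=37.
Conservative regrets: 29, 26, 0, 51, 50 → max 51
Balanced regrets: 33, 0, 35, 17, 12 → max 35
Aggressive regrets: 0, 11, 5, 28, 22 → max 28
Bold regrets: 8, 51, 61, 56, 40 → max 61
AllIn regrets: 48, 29, 54, 0, 0 → max 54
Max regrets: 40, 5, 16, 30, 14 → max 40
Smallest max regret = 28 → Aggressive.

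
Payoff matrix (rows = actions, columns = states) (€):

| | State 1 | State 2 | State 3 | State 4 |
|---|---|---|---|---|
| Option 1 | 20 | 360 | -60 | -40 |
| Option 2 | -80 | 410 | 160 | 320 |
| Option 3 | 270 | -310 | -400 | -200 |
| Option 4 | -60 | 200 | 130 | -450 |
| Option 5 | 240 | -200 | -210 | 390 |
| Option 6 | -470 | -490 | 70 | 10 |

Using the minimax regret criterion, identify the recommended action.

Column bests: State 1=270, State 2=410, State 3=160, State 4=390.
Option 1 regrets: 250, 50, 220, 430 → max 430
Option 2 regrets: 350, 0, 0, 70 → max 350
Option 3 regrets: 0, 720, 560, 590 → max 720
Option 4 regrets: 330, 210, 30, 840 → max 840
Option 5 regrets: 30, 610, 370, 0 → max 610
Option 6 regrets: 740, 900, 90, 380 → max 900
Smallest max regret = 350 → Option 2.

Option 2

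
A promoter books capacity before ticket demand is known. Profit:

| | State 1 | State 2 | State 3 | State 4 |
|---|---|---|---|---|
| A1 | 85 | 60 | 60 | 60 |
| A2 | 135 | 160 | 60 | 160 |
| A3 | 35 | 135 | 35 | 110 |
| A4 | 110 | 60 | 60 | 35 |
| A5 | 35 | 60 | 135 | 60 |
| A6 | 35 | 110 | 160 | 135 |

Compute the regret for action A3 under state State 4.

Best payoff under State 4 is 160.
Regret = 160 − 110 = 50.

50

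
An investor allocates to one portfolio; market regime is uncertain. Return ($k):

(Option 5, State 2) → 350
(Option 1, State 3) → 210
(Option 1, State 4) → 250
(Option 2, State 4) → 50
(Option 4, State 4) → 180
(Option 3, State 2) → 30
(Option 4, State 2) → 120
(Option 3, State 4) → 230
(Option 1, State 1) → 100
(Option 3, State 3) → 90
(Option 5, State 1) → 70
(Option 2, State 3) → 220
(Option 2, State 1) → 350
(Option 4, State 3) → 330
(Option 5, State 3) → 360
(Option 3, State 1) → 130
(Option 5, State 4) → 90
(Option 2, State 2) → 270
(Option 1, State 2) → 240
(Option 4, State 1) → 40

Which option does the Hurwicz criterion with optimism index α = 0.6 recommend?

Option 1: 0.6·250 + 0.4·100 = 190
Option 2: 0.6·350 + 0.4·50 = 230
Option 3: 0.6·230 + 0.4·30 = 150
Option 4: 0.6·330 + 0.4·40 = 214
Option 5: 0.6·360 + 0.4·70 = 244
Highest Hurwicz score = 244 → Option 5.

Option 5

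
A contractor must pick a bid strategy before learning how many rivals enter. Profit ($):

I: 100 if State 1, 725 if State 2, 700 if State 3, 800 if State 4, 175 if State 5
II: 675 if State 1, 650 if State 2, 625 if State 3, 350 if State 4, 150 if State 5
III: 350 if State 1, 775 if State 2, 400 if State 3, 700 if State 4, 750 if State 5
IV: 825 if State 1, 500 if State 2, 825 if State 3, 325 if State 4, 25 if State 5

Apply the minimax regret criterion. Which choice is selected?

III

Column bests: State 1=825, State 2=775, State 3=825, State 4=800, State 5=750.
I regrets: 725, 50, 125, 0, 575 → max 725
II regrets: 150, 125, 200, 450, 600 → max 600
III regrets: 475, 0, 425, 100, 0 → max 475
IV regrets: 0, 275, 0, 475, 725 → max 725
Smallest max regret = 475 → III.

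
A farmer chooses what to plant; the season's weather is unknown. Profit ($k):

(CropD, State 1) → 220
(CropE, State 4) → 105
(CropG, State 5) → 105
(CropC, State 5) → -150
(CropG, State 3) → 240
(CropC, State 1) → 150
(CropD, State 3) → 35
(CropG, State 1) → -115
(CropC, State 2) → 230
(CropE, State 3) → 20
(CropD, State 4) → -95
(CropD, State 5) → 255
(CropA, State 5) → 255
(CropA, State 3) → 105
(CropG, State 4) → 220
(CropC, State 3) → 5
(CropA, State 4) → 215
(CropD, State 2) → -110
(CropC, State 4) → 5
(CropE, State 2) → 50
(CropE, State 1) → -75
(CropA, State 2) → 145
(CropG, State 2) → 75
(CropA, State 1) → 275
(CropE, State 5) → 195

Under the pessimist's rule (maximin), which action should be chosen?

CropA

Row minima: CropA=105, CropG=-115, CropD=-110, CropE=-75, CropC=-150
Best worst-case = 105 → CropA.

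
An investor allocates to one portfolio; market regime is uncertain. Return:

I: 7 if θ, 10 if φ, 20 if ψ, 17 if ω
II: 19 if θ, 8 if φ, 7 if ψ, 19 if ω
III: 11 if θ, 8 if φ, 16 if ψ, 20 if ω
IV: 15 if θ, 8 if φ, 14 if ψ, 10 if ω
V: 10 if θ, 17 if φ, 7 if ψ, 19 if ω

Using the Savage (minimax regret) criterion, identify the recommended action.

III

Column bests: θ=19, φ=17, ψ=20, ω=20.
I regrets: 12, 7, 0, 3 → max 12
II regrets: 0, 9, 13, 1 → max 13
III regrets: 8, 9, 4, 0 → max 9
IV regrets: 4, 9, 6, 10 → max 10
V regrets: 9, 0, 13, 1 → max 13
Smallest max regret = 9 → III.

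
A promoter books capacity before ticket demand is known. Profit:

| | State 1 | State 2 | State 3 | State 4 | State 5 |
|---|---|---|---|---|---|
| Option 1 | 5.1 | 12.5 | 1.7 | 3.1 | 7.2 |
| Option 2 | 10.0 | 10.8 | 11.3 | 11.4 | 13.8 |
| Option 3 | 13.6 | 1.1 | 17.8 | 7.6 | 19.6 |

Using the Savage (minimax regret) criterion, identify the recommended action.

Option 2

Column bests: State 1=13.6, State 2=12.5, State 3=17.8, State 4=11.4, State 5=19.6.
Option 1 regrets: 8.5, 0.0, 16.1, 8.3, 12.4 → max 16.1
Option 2 regrets: 3.6, 1.7, 6.5, 0.0, 5.8 → max 6.5
Option 3 regrets: 0.0, 11.4, 0.0, 3.8, 0.0 → max 11.4
Smallest max regret = 6.5 → Option 2.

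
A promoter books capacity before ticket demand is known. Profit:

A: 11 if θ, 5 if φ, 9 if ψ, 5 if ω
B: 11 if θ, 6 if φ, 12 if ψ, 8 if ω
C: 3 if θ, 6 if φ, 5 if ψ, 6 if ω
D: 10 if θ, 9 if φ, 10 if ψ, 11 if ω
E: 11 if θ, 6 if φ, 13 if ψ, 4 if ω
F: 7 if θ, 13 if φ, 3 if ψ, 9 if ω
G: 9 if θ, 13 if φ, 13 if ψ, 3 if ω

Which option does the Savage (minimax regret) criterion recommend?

D

Column bests: θ=11, φ=13, ψ=13, ω=11.
A regrets: 0, 8, 4, 6 → max 8
B regrets: 0, 7, 1, 3 → max 7
C regrets: 8, 7, 8, 5 → max 8
D regrets: 1, 4, 3, 0 → max 4
E regrets: 0, 7, 0, 7 → max 7
F regrets: 4, 0, 10, 2 → max 10
G regrets: 2, 0, 0, 8 → max 8
Smallest max regret = 4 → D.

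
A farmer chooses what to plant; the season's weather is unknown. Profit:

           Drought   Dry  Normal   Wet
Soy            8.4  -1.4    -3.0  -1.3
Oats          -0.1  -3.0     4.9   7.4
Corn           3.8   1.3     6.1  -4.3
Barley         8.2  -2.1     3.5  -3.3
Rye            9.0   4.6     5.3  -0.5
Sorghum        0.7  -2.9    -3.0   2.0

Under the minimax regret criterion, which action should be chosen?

Column bests: Drought=9.0, Dry=4.6, Normal=6.1, Wet=7.4.
Soy regrets: 0.6, 6.0, 9.1, 8.7 → max 9.1
Oats regrets: 9.1, 7.6, 1.2, 0.0 → max 9.1
Corn regrets: 5.2, 3.3, 0.0, 11.7 → max 11.7
Barley regrets: 0.8, 6.7, 2.6, 10.7 → max 10.7
Rye regrets: 0.0, 0.0, 0.8, 7.9 → max 7.9
Sorghum regrets: 8.3, 7.5, 9.1, 5.4 → max 9.1
Smallest max regret = 7.9 → Rye.

Rye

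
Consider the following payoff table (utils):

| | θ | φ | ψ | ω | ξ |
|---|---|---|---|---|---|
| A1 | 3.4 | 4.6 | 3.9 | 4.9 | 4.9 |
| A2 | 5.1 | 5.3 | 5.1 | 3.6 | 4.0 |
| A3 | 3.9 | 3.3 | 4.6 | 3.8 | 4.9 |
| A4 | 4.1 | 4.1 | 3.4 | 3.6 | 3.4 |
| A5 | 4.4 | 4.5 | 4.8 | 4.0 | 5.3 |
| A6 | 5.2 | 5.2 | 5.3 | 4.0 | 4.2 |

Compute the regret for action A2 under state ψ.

0.2

Best payoff under ψ is 5.3.
Regret = 5.3 − 5.1 = 0.2.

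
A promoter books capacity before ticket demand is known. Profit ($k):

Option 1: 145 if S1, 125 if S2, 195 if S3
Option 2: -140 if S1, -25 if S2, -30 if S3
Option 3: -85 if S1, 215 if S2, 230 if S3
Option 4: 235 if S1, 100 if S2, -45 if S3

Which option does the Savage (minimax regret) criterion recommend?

Option 1

Column bests: S1=235, S2=215, S3=230.
Option 1 regrets: 90, 90, 35 → max 90
Option 2 regrets: 375, 240, 260 → max 375
Option 3 regrets: 320, 0, 0 → max 320
Option 4 regrets: 0, 115, 275 → max 275
Smallest max regret = 90 → Option 1.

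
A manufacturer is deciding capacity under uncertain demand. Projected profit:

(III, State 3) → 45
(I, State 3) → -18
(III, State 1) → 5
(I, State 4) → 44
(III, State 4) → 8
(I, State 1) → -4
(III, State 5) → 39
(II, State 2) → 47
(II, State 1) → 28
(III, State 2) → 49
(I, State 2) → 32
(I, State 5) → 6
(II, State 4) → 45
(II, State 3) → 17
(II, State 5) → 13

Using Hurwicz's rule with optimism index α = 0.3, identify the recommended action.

I: 0.3·44 + 0.7·(-18) = 0.6
II: 0.3·47 + 0.7·13 = 23.2
III: 0.3·49 + 0.7·5 = 18.2
Highest Hurwicz score = 23.2 → II.

II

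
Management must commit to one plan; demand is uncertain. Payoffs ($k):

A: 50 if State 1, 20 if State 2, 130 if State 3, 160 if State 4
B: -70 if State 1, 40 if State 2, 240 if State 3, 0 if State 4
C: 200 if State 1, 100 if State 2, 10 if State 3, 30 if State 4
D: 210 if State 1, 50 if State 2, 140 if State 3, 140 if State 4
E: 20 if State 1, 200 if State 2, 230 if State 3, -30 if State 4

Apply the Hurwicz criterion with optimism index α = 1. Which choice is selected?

A: 1·160 + 0·20 = 160
B: 1·240 + 0·(-70) = 240
C: 1·200 + 0·10 = 200
D: 1·210 + 0·50 = 210
E: 1·230 + 0·(-30) = 230
Highest Hurwicz score = 240 → B.

B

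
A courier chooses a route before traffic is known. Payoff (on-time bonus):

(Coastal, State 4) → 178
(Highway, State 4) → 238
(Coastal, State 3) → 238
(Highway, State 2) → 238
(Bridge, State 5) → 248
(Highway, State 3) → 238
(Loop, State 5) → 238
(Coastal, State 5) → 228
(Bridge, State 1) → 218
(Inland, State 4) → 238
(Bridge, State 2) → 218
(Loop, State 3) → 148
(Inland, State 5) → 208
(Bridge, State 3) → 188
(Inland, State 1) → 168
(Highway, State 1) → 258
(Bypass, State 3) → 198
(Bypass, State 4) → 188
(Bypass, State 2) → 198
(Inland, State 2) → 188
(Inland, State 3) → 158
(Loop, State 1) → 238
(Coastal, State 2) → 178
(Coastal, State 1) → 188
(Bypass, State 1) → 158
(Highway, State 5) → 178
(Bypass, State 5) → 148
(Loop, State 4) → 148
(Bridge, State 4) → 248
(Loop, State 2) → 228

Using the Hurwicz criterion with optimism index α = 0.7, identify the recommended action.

Highway

Inland: 0.7·238 + 0.3·158 = 214
Bypass: 0.7·198 + 0.3·148 = 183
Coastal: 0.7·238 + 0.3·178 = 220
Loop: 0.7·238 + 0.3·148 = 211
Highway: 0.7·258 + 0.3·178 = 234
Bridge: 0.7·248 + 0.3·188 = 230
Highest Hurwicz score = 234 → Highway.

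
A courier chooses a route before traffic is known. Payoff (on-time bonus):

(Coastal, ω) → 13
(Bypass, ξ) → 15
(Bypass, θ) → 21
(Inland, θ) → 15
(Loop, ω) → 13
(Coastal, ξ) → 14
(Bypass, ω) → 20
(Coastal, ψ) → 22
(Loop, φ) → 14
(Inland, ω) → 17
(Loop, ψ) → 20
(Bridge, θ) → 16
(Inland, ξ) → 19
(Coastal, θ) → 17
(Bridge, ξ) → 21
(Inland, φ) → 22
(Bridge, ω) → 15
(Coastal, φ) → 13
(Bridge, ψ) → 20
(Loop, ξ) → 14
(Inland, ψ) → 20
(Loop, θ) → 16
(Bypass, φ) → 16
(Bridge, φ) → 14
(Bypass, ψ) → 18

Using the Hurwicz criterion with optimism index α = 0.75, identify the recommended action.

Inland

Bridge: 0.75·21 + 0.25·14 = 19.25
Coastal: 0.75·22 + 0.25·13 = 19.75
Inland: 0.75·22 + 0.25·15 = 20.25
Bypass: 0.75·21 + 0.25·15 = 19.5
Loop: 0.75·20 + 0.25·13 = 18.25
Highest Hurwicz score = 20.25 → Inland.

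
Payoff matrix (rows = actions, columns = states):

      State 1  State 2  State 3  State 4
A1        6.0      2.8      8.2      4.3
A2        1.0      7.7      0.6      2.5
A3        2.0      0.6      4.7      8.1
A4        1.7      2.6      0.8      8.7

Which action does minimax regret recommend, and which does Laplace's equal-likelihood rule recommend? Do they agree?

minimax regret → A1; laplace → A1 (agree)

Column bests: State 1=6.0, State 2=7.7, State 3=8.2, State 4=8.7.
A1 regrets: 0.0, 4.9, 0.0, 4.4 → max 4.9
A2 regrets: 5.0, 0.0, 7.6, 6.2 → max 7.6
A3 regrets: 4.0, 7.1, 3.5, 0.6 → max 7.1
A4 regrets: 4.3, 5.1, 7.4, 0.0 → max 7.4
Smallest max regret = 4.9 → A1.
Row averages: A1=5.325, A2=2.95, A3=3.85, A4=3.45
Highest average = 5.325 → A1.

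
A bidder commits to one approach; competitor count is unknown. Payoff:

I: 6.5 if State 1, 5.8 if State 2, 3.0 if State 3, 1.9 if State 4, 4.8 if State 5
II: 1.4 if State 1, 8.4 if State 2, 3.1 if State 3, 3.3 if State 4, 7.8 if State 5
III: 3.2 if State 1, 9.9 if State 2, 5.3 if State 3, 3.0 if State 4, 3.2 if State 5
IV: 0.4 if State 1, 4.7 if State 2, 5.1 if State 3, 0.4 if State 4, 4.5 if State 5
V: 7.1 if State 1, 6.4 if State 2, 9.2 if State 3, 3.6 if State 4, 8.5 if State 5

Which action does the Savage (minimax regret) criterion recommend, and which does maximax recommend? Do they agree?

Column bests: State 1=7.1, State 2=9.9, State 3=9.2, State 4=3.6, State 5=8.5.
I regrets: 0.6, 4.1, 6.2, 1.7, 3.7 → max 6.2
II regrets: 5.7, 1.5, 6.1, 0.3, 0.7 → max 6.1
III regrets: 3.9, 0.0, 3.9, 0.6, 5.3 → max 5.3
IV regrets: 6.7, 5.2, 4.1, 3.2, 4.0 → max 6.7
V regrets: 0.0, 3.5, 0.0, 0.0, 0.0 → max 3.5
Smallest max regret = 3.5 → V.
Row maxima: I=6.5, II=8.4, III=9.9, IV=5.1, V=9.2
Best best-case = 9.9 → III.

minimax regret → V; maximax → III (disagree)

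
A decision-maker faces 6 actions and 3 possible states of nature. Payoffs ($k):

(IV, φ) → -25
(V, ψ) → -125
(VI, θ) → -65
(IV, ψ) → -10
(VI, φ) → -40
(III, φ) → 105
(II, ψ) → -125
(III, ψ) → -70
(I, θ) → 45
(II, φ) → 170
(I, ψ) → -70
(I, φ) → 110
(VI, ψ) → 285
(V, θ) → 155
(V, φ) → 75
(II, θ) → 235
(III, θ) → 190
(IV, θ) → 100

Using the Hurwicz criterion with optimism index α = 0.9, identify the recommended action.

I: 0.9·110 + 0.1·(-70) = 92
II: 0.9·235 + 0.1·(-125) = 199
III: 0.9·190 + 0.1·(-70) = 164
IV: 0.9·100 + 0.1·(-25) = 87.5
V: 0.9·155 + 0.1·(-125) = 127
VI: 0.9·285 + 0.1·(-65) = 250
Highest Hurwicz score = 250 → VI.

VI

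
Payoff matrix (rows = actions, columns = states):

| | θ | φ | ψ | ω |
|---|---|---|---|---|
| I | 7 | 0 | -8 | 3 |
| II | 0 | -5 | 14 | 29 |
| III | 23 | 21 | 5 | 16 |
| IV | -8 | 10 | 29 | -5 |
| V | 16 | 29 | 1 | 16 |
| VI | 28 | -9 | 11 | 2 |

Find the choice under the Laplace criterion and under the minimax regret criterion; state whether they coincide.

Row averages: I=0.5, II=9.5, III=16.25, IV=6.5, V=15.5, VI=8
Highest average = 16.25 → III.
Column bests: θ=28, φ=29, ψ=29, ω=29.
I regrets: 21, 29, 37, 26 → max 37
II regrets: 28, 34, 15, 0 → max 34
III regrets: 5, 8, 24, 13 → max 24
IV regrets: 36, 19, 0, 34 → max 36
V regrets: 12, 0, 28, 13 → max 28
VI regrets: 0, 38, 18, 27 → max 38
Smallest max regret = 24 → III.

laplace → III; minimax regret → III (agree)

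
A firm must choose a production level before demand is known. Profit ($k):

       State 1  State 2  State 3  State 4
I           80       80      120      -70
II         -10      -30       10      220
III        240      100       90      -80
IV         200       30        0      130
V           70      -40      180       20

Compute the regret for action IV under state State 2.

70

Best payoff under State 2 is 100.
Regret = 100 − 30 = 70.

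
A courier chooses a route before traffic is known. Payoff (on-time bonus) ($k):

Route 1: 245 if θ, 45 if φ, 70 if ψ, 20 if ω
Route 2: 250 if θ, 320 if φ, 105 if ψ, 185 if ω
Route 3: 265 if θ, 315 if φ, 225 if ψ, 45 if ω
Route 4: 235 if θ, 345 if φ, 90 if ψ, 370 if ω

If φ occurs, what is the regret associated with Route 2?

Best payoff under φ is 345.
Regret = 345 − 320 = 25.

25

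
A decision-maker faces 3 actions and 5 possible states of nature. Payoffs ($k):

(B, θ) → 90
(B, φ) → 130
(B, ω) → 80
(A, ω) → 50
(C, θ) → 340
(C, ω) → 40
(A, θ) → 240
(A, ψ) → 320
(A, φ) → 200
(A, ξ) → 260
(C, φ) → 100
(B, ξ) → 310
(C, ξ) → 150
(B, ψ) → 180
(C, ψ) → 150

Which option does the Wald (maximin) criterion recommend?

Row minima: A=50, B=80, C=40
Best worst-case = 80 → B.

B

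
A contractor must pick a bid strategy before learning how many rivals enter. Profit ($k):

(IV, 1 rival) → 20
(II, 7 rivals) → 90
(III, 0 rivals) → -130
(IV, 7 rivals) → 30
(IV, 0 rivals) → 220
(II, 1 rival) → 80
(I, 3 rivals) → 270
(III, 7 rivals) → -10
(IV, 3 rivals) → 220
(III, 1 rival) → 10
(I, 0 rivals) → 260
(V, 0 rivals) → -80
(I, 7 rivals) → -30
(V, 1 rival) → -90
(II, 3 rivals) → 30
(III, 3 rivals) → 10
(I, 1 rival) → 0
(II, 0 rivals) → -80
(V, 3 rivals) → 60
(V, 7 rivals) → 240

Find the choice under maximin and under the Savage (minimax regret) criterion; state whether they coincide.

Row minima: I=-30, II=-80, III=-130, IV=20, V=-90
Best worst-case = 20 → IV.
Column bests: 0 rivals=260, 1 rival=80, 3 rivals=270, 7 rivals=240.
I regrets: 0, 80, 0, 270 → max 270
II regrets: 340, 0, 240, 150 → max 340
III regrets: 390, 70, 260, 250 → max 390
IV regrets: 40, 60, 50, 210 → max 210
V regrets: 340, 170, 210, 0 → max 340
Smallest max regret = 210 → IV.

maximin → IV; minimax regret → IV (agree)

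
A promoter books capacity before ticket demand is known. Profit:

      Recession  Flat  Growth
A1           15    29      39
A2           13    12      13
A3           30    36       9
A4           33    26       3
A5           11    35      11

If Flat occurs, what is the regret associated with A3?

0

Best payoff under Flat is 36.
Regret = 36 − 36 = 0.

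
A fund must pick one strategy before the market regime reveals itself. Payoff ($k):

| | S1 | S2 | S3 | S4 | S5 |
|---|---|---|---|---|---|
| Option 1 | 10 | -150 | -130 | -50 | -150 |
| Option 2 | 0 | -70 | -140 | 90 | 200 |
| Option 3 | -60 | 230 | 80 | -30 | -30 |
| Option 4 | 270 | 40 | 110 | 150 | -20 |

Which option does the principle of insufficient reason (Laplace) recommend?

Row averages: Option 1=-94, Option 2=16, Option 3=38, Option 4=110
Highest average = 110 → Option 4.

Option 4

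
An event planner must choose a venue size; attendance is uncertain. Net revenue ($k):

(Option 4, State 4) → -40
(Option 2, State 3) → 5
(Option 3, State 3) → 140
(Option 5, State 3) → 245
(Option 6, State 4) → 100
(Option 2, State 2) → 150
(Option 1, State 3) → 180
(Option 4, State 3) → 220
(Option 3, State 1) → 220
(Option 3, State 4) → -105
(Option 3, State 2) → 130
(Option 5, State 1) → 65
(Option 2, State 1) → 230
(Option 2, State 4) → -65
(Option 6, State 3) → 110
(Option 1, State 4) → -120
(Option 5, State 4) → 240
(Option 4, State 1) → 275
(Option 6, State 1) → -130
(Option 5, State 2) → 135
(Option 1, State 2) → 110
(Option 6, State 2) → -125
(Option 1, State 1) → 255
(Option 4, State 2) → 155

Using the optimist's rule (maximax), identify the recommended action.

Option 4

Row maxima: Option 1=255, Option 2=230, Option 3=220, Option 4=275, Option 5=245, Option 6=110
Best best-case = 275 → Option 4.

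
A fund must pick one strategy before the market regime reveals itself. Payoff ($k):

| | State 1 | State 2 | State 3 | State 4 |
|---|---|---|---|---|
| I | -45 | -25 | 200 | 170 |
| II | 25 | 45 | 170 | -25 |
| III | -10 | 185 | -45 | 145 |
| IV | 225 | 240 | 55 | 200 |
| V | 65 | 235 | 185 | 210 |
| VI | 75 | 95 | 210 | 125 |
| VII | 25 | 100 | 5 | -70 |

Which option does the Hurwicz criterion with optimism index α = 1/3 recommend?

I: 1/3·200 + 2/3·(-45) = 110/3
II: 1/3·170 + 2/3·(-25) = 40
III: 1/3·185 + 2/3·(-45) = 95/3
IV: 1/3·240 + 2/3·55 = 350/3
V: 1/3·235 + 2/3·65 = 365/3
VI: 1/3·210 + 2/3·75 = 120
VII: 1/3·100 + 2/3·(-70) = -40/3
Highest Hurwicz score = 365/3 → V.

V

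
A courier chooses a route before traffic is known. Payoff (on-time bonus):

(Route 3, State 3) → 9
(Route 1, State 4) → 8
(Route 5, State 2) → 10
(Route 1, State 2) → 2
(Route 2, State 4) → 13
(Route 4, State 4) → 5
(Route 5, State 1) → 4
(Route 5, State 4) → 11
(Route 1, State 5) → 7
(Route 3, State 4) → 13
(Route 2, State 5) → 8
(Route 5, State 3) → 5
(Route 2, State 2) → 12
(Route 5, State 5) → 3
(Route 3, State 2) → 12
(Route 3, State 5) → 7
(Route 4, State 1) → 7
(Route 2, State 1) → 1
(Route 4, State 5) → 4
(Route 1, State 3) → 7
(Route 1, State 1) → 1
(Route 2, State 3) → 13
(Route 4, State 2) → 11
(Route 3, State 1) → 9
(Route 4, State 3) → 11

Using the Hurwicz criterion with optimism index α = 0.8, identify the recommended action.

Route 1: 0.8·8 + 0.2·1 = 6.6
Route 2: 0.8·13 + 0.2·1 = 10.6
Route 3: 0.8·13 + 0.2·7 = 11.8
Route 4: 0.8·11 + 0.2·4 = 9.6
Route 5: 0.8·11 + 0.2·3 = 9.4
Highest Hurwicz score = 11.8 → Route 3.

Route 3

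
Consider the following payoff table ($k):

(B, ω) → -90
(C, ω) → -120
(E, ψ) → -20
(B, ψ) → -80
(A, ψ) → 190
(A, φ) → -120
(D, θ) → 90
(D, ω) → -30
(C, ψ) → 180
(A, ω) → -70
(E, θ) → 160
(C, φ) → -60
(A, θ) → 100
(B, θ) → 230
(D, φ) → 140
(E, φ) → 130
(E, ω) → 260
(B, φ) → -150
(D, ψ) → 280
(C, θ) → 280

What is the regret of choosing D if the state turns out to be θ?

190

Best payoff under θ is 280.
Regret = 280 − 90 = 190.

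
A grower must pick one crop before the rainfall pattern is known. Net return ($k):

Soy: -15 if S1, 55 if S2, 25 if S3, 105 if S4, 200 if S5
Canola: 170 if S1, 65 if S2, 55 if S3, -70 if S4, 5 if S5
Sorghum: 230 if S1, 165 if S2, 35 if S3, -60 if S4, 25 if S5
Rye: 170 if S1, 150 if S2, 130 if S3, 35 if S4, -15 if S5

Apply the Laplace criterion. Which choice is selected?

Rye

Row averages: Soy=74, Canola=45, Sorghum=79, Rye=94
Highest average = 94 → Rye.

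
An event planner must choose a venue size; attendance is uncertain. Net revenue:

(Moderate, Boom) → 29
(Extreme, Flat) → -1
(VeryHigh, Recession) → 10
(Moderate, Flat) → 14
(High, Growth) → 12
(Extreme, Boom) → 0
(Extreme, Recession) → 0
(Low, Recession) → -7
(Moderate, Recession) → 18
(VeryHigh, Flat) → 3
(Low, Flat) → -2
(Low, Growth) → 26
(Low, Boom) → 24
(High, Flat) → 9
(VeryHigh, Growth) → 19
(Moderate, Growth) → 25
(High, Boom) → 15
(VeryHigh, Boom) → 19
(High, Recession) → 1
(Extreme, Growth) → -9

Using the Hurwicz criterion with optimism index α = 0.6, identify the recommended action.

Moderate

Low: 0.6·26 + 0.4·(-7) = 12.8
Moderate: 0.6·29 + 0.4·14 = 23
High: 0.6·15 + 0.4·1 = 9.4
VeryHigh: 0.6·19 + 0.4·3 = 12.6
Extreme: 0.6·0 + 0.4·(-9) = -3.6
Highest Hurwicz score = 23 → Moderate.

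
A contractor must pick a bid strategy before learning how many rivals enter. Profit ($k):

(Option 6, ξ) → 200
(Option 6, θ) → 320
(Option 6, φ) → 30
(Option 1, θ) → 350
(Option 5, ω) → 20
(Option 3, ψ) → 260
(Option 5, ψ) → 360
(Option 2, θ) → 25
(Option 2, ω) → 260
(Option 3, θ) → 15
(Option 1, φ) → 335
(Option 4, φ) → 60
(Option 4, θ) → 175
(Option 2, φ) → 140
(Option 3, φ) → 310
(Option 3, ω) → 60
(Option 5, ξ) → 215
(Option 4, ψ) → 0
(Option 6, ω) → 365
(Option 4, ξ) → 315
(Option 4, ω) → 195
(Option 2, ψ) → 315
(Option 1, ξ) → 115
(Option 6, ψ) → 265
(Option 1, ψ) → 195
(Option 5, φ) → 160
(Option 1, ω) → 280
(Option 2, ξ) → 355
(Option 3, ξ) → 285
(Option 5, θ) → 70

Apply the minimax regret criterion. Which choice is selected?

Option 1

Column bests: θ=350, φ=335, ψ=360, ω=365, ξ=355.
Option 1 regrets: 0, 0, 165, 85, 240 → max 240
Option 2 regrets: 325, 195, 45, 105, 0 → max 325
Option 3 regrets: 335, 25, 100, 305, 70 → max 335
Option 4 regrets: 175, 275, 360, 170, 40 → max 360
Option 5 regrets: 280, 175, 0, 345, 140 → max 345
Option 6 regrets: 30, 305, 95, 0, 155 → max 305
Smallest max regret = 240 → Option 1.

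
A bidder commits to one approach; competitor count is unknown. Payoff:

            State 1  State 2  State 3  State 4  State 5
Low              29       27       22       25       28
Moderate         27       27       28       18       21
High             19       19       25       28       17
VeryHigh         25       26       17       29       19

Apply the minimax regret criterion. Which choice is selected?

Column bests: State 1=29, State 2=27, State 3=28, State 4=29, State 5=28.
Low regrets: 0, 0, 6, 4, 0 → max 6
Moderate regrets: 2, 0, 0, 11, 7 → max 11
High regrets: 10, 8, 3, 1, 11 → max 11
VeryHigh regrets: 4, 1, 11, 0, 9 → max 11
Smallest max regret = 6 → Low.

Low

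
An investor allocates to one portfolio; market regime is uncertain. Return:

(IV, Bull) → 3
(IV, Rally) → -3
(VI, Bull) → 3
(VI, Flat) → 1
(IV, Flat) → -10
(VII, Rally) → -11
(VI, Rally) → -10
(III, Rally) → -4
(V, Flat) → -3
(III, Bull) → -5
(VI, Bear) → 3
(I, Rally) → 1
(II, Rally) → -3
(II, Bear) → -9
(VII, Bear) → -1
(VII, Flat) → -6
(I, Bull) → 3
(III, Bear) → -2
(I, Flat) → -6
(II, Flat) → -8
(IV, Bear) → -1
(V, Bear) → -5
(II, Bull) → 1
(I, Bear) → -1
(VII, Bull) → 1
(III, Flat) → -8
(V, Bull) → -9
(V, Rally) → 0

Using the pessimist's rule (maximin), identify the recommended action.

Row minima: I=-6, II=-9, III=-8, IV=-10, V=-9, VI=-10, VII=-11
Best worst-case = -6 → I.

I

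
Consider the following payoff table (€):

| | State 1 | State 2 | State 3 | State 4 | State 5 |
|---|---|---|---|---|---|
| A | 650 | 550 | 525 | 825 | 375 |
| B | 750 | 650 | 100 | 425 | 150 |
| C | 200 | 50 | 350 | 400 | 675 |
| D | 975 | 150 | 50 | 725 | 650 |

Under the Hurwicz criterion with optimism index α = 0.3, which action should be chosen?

A: 0.3·825 + 0.7·375 = 510
B: 0.3·750 + 0.7·100 = 295
C: 0.3·675 + 0.7·50 = 237.5
D: 0.3·975 + 0.7·50 = 327.5
Highest Hurwicz score = 510 → A.

A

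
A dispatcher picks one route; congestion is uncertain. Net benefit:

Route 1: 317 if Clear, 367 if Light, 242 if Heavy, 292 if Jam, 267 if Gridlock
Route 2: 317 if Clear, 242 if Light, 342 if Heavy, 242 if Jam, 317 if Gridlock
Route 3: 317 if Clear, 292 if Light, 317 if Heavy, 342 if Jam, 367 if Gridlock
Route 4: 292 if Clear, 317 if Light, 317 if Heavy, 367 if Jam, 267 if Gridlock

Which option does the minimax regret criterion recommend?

Column bests: Clear=317, Light=367, Heavy=342, Jam=367, Gridlock=367.
Route 1 regrets: 0, 0, 100, 75, 100 → max 100
Route 2 regrets: 0, 125, 0, 125, 50 → max 125
Route 3 regrets: 0, 75, 25, 25, 0 → max 75
Route 4 regrets: 25, 50, 25, 0, 100 → max 100
Smallest max regret = 75 → Route 3.

Route 3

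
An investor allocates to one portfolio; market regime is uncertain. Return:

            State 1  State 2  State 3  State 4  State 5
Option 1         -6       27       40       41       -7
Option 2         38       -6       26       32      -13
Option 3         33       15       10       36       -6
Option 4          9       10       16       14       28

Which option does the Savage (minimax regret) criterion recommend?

Column bests: State 1=38, State 2=27, State 3=40, State 4=41, State 5=28.
Option 1 regrets: 44, 0, 0, 0, 35 → max 44
Option 2 regrets: 0, 33, 14, 9, 41 → max 41
Option 3 regrets: 5, 12, 30, 5, 34 → max 34
Option 4 regrets: 29, 17, 24, 27, 0 → max 29
Smallest max regret = 29 → Option 4.

Option 4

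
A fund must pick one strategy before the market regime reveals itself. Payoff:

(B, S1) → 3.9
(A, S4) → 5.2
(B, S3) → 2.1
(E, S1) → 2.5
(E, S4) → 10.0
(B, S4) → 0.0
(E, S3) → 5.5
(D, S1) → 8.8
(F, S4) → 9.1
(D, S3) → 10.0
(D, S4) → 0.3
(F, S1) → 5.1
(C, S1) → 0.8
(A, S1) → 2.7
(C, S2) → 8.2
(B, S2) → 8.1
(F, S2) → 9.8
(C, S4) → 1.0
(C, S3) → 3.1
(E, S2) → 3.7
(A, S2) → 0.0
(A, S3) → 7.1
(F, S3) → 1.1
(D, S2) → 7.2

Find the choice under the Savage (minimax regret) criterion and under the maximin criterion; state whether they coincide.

minimax regret → E; maximin → E (agree)

Column bests: S1=8.8, S2=9.8, S3=10.0, S4=10.0.
A regrets: 6.1, 9.8, 2.9, 4.8 → max 9.8
B regrets: 4.9, 1.7, 7.9, 10.0 → max 10.0
C regrets: 8.0, 1.6, 6.9, 9.0 → max 9.0
D regrets: 0.0, 2.6, 0.0, 9.7 → max 9.7
E regrets: 6.3, 6.1, 4.5, 0.0 → max 6.3
F regrets: 3.7, 0.0, 8.9, 0.9 → max 8.9
Smallest max regret = 6.3 → E.
Row minima: A=0.0, B=0.0, C=0.8, D=0.3, E=2.5, F=1.1
Best worst-case = 2.5 → E.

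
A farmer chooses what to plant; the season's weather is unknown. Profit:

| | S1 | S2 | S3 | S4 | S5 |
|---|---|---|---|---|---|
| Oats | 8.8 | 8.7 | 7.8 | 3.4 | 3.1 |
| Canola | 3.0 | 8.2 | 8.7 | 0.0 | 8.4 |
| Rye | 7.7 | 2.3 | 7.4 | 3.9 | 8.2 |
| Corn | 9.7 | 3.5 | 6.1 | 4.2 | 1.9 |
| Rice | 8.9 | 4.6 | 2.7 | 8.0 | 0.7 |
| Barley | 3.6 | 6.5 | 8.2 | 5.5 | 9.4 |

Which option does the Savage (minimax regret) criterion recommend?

Column bests: S1=9.7, S2=8.7, S3=8.7, S4=8.0, S5=9.4.
Oats regrets: 0.9, 0.0, 0.9, 4.6, 6.3 → max 6.3
Canola regrets: 6.7, 0.5, 0.0, 8.0, 1.0 → max 8.0
Rye regrets: 2.0, 6.4, 1.3, 4.1, 1.2 → max 6.4
Corn regrets: 0.0, 5.2, 2.6, 3.8, 7.5 → max 7.5
Rice regrets: 0.8, 4.1, 6.0, 0.0, 8.7 → max 8.7
Barley regrets: 6.1, 2.2, 0.5, 2.5, 0.0 → max 6.1
Smallest max regret = 6.1 → Barley.

Barley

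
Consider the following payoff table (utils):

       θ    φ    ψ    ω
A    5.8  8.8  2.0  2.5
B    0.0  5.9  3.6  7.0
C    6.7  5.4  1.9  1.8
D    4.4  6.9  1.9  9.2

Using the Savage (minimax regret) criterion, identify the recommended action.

Column bests: θ=6.7, φ=8.8, ψ=3.6, ω=9.2.
A regrets: 0.9, 0.0, 1.6, 6.7 → max 6.7
B regrets: 6.7, 2.9, 0.0, 2.2 → max 6.7
C regrets: 0.0, 3.4, 1.7, 7.4 → max 7.4
D regrets: 2.3, 1.9, 1.7, 0.0 → max 2.3
Smallest max regret = 2.3 → D.

D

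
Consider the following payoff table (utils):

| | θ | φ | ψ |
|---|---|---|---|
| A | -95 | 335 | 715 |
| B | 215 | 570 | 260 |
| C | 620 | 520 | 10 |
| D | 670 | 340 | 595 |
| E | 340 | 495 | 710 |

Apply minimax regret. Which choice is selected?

D

Column bests: θ=670, φ=570, ψ=715.
A regrets: 765, 235, 0 → max 765
B regrets: 455, 0, 455 → max 455
C regrets: 50, 50, 705 → max 705
D regrets: 0, 230, 120 → max 230
E regrets: 330, 75, 5 → max 330
Smallest max regret = 230 → D.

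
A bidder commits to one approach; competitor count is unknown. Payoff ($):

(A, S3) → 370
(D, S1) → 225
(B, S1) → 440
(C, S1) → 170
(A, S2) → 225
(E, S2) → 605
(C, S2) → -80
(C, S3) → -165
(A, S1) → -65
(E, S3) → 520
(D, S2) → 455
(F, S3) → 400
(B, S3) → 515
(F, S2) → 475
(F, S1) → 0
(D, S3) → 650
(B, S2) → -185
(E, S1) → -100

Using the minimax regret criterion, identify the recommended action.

Column bests: S1=440, S2=605, S3=650.
A regrets: 505, 380, 280 → max 505
B regrets: 0, 790, 135 → max 790
C regrets: 270, 685, 815 → max 815
D regrets: 215, 150, 0 → max 215
E regrets: 540, 0, 130 → max 540
F regrets: 440, 130, 250 → max 440
Smallest max regret = 215 → D.

D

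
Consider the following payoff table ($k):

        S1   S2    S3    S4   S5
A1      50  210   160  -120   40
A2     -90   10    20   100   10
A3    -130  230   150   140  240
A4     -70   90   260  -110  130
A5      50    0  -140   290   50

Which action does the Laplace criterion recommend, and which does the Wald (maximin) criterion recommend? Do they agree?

laplace → A3; maximin → A2 (disagree)

Row averages: A1=68, A2=10, A3=126, A4=60, A5=50
Highest average = 126 → A3.
Row minima: A1=-120, A2=-90, A3=-130, A4=-110, A5=-140
Best worst-case = -90 → A2.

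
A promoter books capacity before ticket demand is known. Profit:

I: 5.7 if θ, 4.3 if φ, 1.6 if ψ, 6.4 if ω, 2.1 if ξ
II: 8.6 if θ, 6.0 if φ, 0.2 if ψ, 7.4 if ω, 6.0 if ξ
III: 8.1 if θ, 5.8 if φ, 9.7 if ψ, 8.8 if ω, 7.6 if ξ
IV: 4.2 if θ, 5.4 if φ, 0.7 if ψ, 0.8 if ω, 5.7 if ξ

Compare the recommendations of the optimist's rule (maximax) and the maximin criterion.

maximax → III; maximin → III (agree)

Row maxima: I=6.4, II=8.6, III=9.7, IV=5.7
Best best-case = 9.7 → III.
Row minima: I=1.6, II=0.2, III=5.8, IV=0.7
Best worst-case = 5.8 → III.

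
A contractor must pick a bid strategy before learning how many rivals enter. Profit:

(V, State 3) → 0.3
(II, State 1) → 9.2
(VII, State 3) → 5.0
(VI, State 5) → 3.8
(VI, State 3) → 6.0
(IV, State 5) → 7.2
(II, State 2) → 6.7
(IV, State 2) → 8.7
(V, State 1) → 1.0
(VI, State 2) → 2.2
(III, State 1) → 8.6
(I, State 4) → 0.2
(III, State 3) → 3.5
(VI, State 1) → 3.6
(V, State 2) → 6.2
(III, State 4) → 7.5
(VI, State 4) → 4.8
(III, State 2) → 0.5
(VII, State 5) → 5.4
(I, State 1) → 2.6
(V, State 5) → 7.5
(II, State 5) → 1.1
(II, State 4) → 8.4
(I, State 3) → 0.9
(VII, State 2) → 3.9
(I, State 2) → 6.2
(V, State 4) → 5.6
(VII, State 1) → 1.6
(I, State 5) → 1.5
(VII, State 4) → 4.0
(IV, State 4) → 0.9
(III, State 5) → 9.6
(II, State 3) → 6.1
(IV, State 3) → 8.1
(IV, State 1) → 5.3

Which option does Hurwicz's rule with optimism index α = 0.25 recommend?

VI

I: 0.25·6.2 + 0.75·0.2 = 1.7
II: 0.25·9.2 + 0.75·1.1 = 3.125
III: 0.25·9.6 + 0.75·0.5 = 2.775
IV: 0.25·8.7 + 0.75·0.9 = 2.85
V: 0.25·7.5 + 0.75·0.3 = 2.1
VI: 0.25·6.0 + 0.75·2.2 = 3.15
VII: 0.25·5.4 + 0.75·1.6 = 2.55
Highest Hurwicz score = 3.15 → VI.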